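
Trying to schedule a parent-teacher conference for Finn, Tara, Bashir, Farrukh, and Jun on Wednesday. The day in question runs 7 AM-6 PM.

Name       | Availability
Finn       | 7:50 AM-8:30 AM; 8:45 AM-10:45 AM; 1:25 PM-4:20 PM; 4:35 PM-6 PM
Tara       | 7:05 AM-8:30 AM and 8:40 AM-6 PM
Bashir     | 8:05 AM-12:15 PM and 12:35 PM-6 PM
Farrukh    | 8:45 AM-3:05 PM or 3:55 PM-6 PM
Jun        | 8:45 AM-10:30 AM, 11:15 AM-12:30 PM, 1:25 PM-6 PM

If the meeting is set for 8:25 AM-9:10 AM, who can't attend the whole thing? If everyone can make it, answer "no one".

Finn: not fully free for 08:25-09:10. Tara: not fully free for 08:25-09:10. Bashir: free for 08:25-09:10. Farrukh: not fully free for 08:25-09:10. Jun: not fully free for 08:25-09:10.

Farrukh, Finn, Jun, Tara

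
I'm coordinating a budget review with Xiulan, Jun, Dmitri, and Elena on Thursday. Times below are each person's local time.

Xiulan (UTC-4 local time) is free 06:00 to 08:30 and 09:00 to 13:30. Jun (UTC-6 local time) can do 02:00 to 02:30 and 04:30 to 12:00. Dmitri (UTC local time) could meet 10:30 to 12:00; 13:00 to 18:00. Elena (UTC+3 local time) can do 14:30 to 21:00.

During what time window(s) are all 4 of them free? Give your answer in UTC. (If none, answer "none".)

Xiulan in UTC: 10:00-12:30, 13:00-17:30 (add 4h to convert from UTC-4).
Jun in UTC: 08:00-08:30, 10:30-18:00 (add 6h to convert from UTC-6).
Dmitri in UTC: 10:30-12:00, 13:00-18:00.
Elena in UTC: 11:30-18:00 (subtract 3h to convert from UTC+3).
Xiulan ∩ Jun: 10:30-12:30, 13:00-17:30.
Xiulan ∩ Jun ∩ Dmitri: 10:30-12:00, 13:00-17:30.
Xiulan ∩ Jun ∩ Dmitri ∩ Elena: 11:30-12:00, 13:00-17:30.
So the common availability across everyone is 11:30-12:00, 13:00-17:30.

11:30-12:00, 13:00-17:30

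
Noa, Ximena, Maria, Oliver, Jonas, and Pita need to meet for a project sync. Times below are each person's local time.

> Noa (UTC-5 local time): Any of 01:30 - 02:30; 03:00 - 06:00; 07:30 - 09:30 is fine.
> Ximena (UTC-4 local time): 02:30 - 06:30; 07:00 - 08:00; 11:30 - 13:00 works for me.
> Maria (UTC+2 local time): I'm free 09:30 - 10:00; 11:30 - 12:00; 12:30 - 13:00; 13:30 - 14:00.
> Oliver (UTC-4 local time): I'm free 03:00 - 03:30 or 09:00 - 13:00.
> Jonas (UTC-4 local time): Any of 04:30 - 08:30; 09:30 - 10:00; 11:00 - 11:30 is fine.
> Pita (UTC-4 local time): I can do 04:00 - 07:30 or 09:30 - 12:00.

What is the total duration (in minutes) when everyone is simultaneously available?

0

Noa in UTC: 06:30-07:30, 08:00-11:00, 12:30-14:30 (add 5h to convert from UTC-5).
Ximena in UTC: 06:30-10:30, 11:00-12:00, 15:30-17:00 (add 4h to convert from UTC-4).
Maria in UTC: 07:30-08:00, 09:30-10:00, 10:30-11:00, 11:30-12:00 (subtract 2h to convert from UTC+2).
Oliver in UTC: 07:00-07:30, 13:00-17:00 (add 4h to convert from UTC-4).
Jonas in UTC: 08:30-12:30, 13:30-14:00, 15:00-15:30 (add 4h to convert from UTC-4).
Pita in UTC: 08:00-11:30, 13:30-16:00 (add 4h to convert from UTC-4).
Noa ∩ Ximena: 06:30-07:30, 08:00-10:30.
Noa ∩ Ximena ∩ Maria: 09:30-10:00.
Noa ∩ Ximena ∩ Maria ∩ Oliver: ∅.
Noa ∩ Ximena ∩ Maria ∩ Oliver ∩ Jonas: ∅.
Noa ∩ Ximena ∩ Maria ∩ Oliver ∩ Jonas ∩ Pita: ∅.
There is no time when everyone is free.
There is no common window, so the total is 0 minutes.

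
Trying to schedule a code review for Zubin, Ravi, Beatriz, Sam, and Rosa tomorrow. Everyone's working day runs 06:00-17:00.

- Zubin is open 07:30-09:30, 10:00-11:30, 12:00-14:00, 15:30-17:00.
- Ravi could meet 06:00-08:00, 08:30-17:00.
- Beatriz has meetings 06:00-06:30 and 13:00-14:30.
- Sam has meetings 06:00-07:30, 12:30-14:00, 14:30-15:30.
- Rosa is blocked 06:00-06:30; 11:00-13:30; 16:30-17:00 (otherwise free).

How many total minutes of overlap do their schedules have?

Zubin free: 07:30-09:30, 10:00-11:30, 12:00-14:00, 15:30-17:00.
Ravi free: 06:00-08:00, 08:30-17:00.
Beatriz free: 06:30-13:00, 14:30-17:00 (invert busy blocks within the working day).
Sam free: 07:30-12:30, 14:00-14:30, 15:30-17:00 (invert busy blocks within the working day).
Rosa free: 06:30-11:00, 13:30-16:30 (invert busy blocks within the working day).
Zubin ∩ Ravi: 07:30-08:00, 08:30-09:30, 10:00-11:30, 12:00-14:00, 15:30-17:00.
Zubin ∩ Ravi ∩ Beatriz: 07:30-08:00, 08:30-09:30, 10:00-11:30, 12:00-13:00, 15:30-17:00.
Zubin ∩ Ravi ∩ Beatriz ∩ Sam: 07:30-08:00, 08:30-09:30, 10:00-11:30, 12:00-12:30, 15:30-17:00.
Zubin ∩ Ravi ∩ Beatriz ∩ Sam ∩ Rosa: 07:30-08:00, 08:30-09:30, 10:00-11:00, 15:30-16:30.
Those are the intersection windows.
Summing the common windows: 30 + 60 + 60 + 60 = 210 minutes.

210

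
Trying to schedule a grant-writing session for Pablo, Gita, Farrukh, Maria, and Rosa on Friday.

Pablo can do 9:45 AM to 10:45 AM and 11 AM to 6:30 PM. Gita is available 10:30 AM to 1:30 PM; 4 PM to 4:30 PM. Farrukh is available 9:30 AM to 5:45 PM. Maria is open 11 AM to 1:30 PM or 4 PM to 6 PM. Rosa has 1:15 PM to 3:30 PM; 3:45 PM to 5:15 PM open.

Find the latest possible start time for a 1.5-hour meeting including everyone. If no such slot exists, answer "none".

none

Pablo ∩ Gita: 10:30-10:45, 11:00-13:30, 16:00-16:30.
Pablo ∩ Gita ∩ Farrukh: 10:30-10:45, 11:00-13:30, 16:00-16:30.
Pablo ∩ Gita ∩ Farrukh ∩ Maria: 11:00-13:30, 16:00-16:30.
Pablo ∩ Gita ∩ Farrukh ∩ Maria ∩ Rosa: 13:15-13:30, 16:00-16:30.
No common window is at least 90 minutes long.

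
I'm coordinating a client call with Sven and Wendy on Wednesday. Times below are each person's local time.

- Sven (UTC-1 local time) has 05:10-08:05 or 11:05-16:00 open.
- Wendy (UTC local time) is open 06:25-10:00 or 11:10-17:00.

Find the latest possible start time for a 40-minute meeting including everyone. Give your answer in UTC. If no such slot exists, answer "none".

Sven in UTC: 06:10-09:05, 12:05-17:00 (add 1h to convert from UTC-1).
Wendy in UTC: 06:25-10:00, 11:10-17:00.
Sven ∩ Wendy: 06:25-09:05, 12:05-17:00.
The last common window of at least 40 minutes is 12:05-17:00; a 40-minute meeting can start as late as 16:20 and still end by 17:00.

16:20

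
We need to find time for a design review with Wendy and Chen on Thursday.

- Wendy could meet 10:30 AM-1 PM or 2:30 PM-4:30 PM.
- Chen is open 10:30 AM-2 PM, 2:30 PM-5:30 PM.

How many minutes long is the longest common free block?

150

Wendy ∩ Chen: 10:30-13:00, 14:30-16:30.
The longest is 10:30-13:00 at 150 minutes.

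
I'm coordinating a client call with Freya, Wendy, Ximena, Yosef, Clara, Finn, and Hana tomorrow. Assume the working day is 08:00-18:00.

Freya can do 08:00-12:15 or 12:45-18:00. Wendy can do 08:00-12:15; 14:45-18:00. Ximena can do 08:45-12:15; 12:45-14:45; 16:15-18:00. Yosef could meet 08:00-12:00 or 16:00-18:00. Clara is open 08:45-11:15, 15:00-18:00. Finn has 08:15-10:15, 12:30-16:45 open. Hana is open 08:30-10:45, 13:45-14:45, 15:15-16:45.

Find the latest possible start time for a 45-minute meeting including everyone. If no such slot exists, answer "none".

Freya ∩ Wendy: 08:00-12:15, 14:45-18:00.
Freya ∩ Wendy ∩ Ximena: 08:45-12:15, 16:15-18:00.
Freya ∩ Wendy ∩ Ximena ∩ Yosef: 08:45-12:00, 16:15-18:00.
Freya ∩ Wendy ∩ Ximena ∩ Yosef ∩ Clara: 08:45-11:15, 16:15-18:00.
Freya ∩ Wendy ∩ Ximena ∩ Yosef ∩ Clara ∩ Finn: 08:45-10:15, 16:15-16:45.
Freya ∩ Wendy ∩ Ximena ∩ Yosef ∩ Clara ∩ Finn ∩ Hana: 08:45-10:15, 16:15-16:45.
The last common window of at least 45 minutes is 08:45-10:15; a 45-minute meeting can start as late as 09:30 and still end by 10:15.

09:30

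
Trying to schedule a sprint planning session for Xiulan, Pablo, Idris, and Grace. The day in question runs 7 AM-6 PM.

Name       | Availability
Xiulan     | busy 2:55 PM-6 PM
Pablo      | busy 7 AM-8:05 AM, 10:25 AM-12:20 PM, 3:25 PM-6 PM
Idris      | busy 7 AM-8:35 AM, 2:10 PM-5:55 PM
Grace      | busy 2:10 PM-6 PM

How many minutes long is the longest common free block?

110

Xiulan free: 07:00-14:55 (invert busy blocks within the working day).
Pablo free: 08:05-10:25, 12:20-15:25 (invert busy blocks within the working day).
Idris free: 08:35-14:10, 17:55-18:00 (invert busy blocks within the working day).
Grace free: 07:00-14:10 (invert busy blocks within the working day).
Xiulan ∩ Pablo: 08:05-10:25, 12:20-14:55.
Xiulan ∩ Pablo ∩ Idris: 08:35-10:25, 12:20-14:10.
Xiulan ∩ Pablo ∩ Idris ∩ Grace: 08:35-10:25, 12:20-14:10.
So the common availability across everyone is 08:35-10:25, 12:20-14:10.
The longest is 08:35-10:25 at 110 minutes.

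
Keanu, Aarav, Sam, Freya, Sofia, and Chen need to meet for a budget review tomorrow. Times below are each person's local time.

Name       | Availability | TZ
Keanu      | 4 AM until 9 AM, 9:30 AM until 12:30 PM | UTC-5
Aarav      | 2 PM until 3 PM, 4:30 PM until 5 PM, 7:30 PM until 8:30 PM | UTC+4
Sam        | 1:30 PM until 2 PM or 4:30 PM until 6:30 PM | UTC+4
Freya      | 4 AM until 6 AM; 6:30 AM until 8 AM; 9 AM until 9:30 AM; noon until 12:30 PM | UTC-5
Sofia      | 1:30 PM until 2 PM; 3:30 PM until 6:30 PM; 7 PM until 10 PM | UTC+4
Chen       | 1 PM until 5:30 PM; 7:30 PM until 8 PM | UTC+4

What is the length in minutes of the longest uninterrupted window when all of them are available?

Keanu in UTC: 09:00-14:00, 14:30-17:30 (add 5h to convert from UTC-5).
Aarav in UTC: 10:00-11:00, 12:30-13:00, 15:30-16:30 (subtract 4h to convert from UTC+4).
Sam in UTC: 09:30-10:00, 12:30-14:30 (subtract 4h to convert from UTC+4).
Freya in UTC: 09:00-11:00, 11:30-13:00, 14:00-14:30, 17:00-17:30 (add 5h to convert from UTC-5).
Sofia in UTC: 09:30-10:00, 11:30-14:30, 15:00-18:00 (subtract 4h to convert from UTC+4).
Chen in UTC: 09:00-13:30, 15:30-16:00 (subtract 4h to convert from UTC+4).
Keanu ∩ Aarav: 10:00-11:00, 12:30-13:00, 15:30-16:30.
Keanu ∩ Aarav ∩ Sam: 12:30-13:00.
Keanu ∩ Aarav ∩ Sam ∩ Freya: 12:30-13:00.
Keanu ∩ Aarav ∩ Sam ∩ Freya ∩ Sofia: 12:30-13:00.
Keanu ∩ Aarav ∩ Sam ∩ Freya ∩ Sofia ∩ Chen: 12:30-13:00.
So the common availability across everyone is 12:30-13:00.
The longest is 12:30-13:00 at 30 minutes.

30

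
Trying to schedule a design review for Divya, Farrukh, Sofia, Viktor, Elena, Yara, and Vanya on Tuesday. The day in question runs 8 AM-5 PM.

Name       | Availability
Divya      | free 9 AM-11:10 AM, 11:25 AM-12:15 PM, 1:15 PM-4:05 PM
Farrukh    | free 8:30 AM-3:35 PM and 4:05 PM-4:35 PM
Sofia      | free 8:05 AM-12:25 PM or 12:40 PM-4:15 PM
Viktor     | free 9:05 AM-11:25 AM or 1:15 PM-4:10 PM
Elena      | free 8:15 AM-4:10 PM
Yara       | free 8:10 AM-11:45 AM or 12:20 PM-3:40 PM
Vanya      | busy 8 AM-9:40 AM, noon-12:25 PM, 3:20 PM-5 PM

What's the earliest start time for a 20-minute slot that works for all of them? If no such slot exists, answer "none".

Divya free: 09:00-11:10, 11:25-12:15, 13:15-16:05.
Farrukh free: 08:30-15:35, 16:05-16:35.
Sofia free: 08:05-12:25, 12:40-16:15.
Viktor free: 09:05-11:25, 13:15-16:10.
Elena free: 08:15-16:10.
Yara free: 08:10-11:45, 12:20-15:40.
Vanya free: 09:40-12:00, 12:25-15:20 (invert busy blocks within the working day).
Divya ∩ Farrukh: 09:00-11:10, 11:25-12:15, 13:15-15:35.
Divya ∩ Farrukh ∩ Sofia: 09:00-11:10, 11:25-12:15, 13:15-15:35.
Divya ∩ Farrukh ∩ Sofia ∩ Viktor: 09:05-11:10, 13:15-15:35.
Divya ∩ Farrukh ∩ Sofia ∩ Viktor ∩ Elena: 09:05-11:10, 13:15-15:35.
Divya ∩ Farrukh ∩ Sofia ∩ Viktor ∩ Elena ∩ Yara: 09:05-11:10, 13:15-15:35.
Divya ∩ Farrukh ∩ Sofia ∩ Viktor ∩ Elena ∩ Yara ∩ Vanya: 09:40-11:10, 13:15-15:20.
The first common window of at least 20 minutes is 09:40-11:10, so the earliest start is 09:40.

09:40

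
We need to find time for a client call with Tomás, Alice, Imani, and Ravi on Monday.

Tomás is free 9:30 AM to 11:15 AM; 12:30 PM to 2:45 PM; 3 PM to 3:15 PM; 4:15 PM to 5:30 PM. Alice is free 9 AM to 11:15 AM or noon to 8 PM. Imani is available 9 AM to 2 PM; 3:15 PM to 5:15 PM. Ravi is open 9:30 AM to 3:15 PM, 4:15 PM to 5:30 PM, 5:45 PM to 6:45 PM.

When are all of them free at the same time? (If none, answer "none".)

09:30-11:15, 12:30-14:00, 16:15-17:15

Tomás ∩ Alice: 09:30-11:15, 12:30-14:45, 15:00-15:15, 16:15-17:30.
Tomás ∩ Alice ∩ Imani: 09:30-11:15, 12:30-14:00, 16:15-17:15.
Tomás ∩ Alice ∩ Imani ∩ Ravi: 09:30-11:15, 12:30-14:00, 16:15-17:15.
Those are the intersection windows.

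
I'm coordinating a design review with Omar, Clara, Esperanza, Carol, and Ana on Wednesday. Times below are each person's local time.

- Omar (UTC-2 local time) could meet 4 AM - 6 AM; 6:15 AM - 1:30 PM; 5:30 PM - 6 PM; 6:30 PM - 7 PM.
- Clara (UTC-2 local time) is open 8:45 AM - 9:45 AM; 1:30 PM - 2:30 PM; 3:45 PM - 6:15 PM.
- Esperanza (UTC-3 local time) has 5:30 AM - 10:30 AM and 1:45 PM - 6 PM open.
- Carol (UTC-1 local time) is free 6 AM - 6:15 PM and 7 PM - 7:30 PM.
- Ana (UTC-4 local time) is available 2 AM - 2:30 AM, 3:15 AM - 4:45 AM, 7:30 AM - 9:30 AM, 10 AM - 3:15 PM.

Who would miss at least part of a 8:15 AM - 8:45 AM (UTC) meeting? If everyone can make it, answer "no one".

Clara, Esperanza

Omar in UTC: 06:00-08:00, 08:15-15:30, 19:30-20:00, 20:30-21:00 (add 2h to convert from UTC-2).
Clara in UTC: 10:45-11:45, 15:30-16:30, 17:45-20:15 (add 2h to convert from UTC-2).
Esperanza in UTC: 08:30-13:30, 16:45-21:00 (add 3h to convert from UTC-3).
Carol in UTC: 07:00-19:15, 20:00-20:30 (add 1h to convert from UTC-1).
Ana in UTC: 06:00-06:30, 07:15-08:45, 11:30-13:30, 14:00-19:15 (add 4h to convert from UTC-4).
Omar: free for 08:15-08:45. Clara: not fully free for 08:15-08:45. Esperanza: not fully free for 08:15-08:45. Carol: free for 08:15-08:45. Ana: free for 08:15-08:45.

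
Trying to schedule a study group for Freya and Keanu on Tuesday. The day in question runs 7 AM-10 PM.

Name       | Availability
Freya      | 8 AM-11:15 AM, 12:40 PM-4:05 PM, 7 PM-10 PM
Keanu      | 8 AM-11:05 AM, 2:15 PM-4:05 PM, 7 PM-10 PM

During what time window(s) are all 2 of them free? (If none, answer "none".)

08:00-11:05, 14:15-16:05, 19:00-22:00

Freya ∩ Keanu: 08:00-11:05, 14:15-16:05, 19:00-22:00.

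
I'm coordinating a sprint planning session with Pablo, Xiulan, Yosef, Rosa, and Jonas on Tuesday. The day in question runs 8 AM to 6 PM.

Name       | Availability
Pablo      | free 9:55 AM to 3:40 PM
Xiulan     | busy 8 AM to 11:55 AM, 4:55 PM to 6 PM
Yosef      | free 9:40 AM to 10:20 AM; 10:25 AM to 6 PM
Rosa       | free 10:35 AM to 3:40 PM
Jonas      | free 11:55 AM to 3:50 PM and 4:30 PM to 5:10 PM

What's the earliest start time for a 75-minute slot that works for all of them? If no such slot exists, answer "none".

11:55

Pablo free: 09:55-15:40.
Xiulan free: 11:55-16:55 (invert busy blocks within the working day).
Yosef free: 09:40-10:20, 10:25-18:00.
Rosa free: 10:35-15:40.
Jonas free: 11:55-15:50, 16:30-17:10.
Pablo ∩ Xiulan: 11:55-15:40.
Pablo ∩ Xiulan ∩ Yosef: 11:55-15:40.
Pablo ∩ Xiulan ∩ Yosef ∩ Rosa: 11:55-15:40.
Pablo ∩ Xiulan ∩ Yosef ∩ Rosa ∩ Jonas: 11:55-15:40.
The first common window of at least 75 minutes is 11:55-15:40, so the earliest start is 11:55.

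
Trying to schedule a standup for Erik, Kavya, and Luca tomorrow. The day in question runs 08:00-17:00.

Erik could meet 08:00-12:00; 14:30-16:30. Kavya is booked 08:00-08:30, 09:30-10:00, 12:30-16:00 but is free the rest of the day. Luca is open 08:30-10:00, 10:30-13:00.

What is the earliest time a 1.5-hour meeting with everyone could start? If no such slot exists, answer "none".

10:30

Erik free: 08:00-12:00, 14:30-16:30.
Kavya free: 08:30-09:30, 10:00-12:30, 16:00-17:00 (invert busy blocks within the working day).
Luca free: 08:30-10:00, 10:30-13:00.
Erik ∩ Kavya: 08:30-09:30, 10:00-12:00, 16:00-16:30.
Erik ∩ Kavya ∩ Luca: 08:30-09:30, 10:30-12:00.
The first common window of at least 90 minutes is 10:30-12:00, so the earliest start is 10:30.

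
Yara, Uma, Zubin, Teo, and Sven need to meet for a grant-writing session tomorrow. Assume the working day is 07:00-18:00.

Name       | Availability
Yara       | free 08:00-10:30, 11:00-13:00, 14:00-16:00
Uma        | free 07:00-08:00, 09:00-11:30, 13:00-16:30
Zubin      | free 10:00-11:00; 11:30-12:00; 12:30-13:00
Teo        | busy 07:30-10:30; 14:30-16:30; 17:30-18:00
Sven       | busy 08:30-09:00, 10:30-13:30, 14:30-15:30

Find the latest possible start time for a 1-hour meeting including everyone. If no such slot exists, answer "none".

none

Yara free: 08:00-10:30, 11:00-13:00, 14:00-16:00.
Uma free: 07:00-08:00, 09:00-11:30, 13:00-16:30.
Zubin free: 10:00-11:00, 11:30-12:00, 12:30-13:00.
Teo free: 07:00-07:30, 10:30-14:30, 16:30-17:30 (invert busy blocks within the working day).
Sven free: 07:00-08:30, 09:00-10:30, 13:30-14:30, 15:30-18:00 (invert busy blocks within the working day).
Yara ∩ Uma: 09:00-10:30, 11:00-11:30, 14:00-16:00.
Yara ∩ Uma ∩ Zubin: 10:00-10:30.
Yara ∩ Uma ∩ Zubin ∩ Teo: ∅.
Yara ∩ Uma ∩ Zubin ∩ Teo ∩ Sven: ∅.
There is no time when everyone is free.
No common window is at least 60 minutes long.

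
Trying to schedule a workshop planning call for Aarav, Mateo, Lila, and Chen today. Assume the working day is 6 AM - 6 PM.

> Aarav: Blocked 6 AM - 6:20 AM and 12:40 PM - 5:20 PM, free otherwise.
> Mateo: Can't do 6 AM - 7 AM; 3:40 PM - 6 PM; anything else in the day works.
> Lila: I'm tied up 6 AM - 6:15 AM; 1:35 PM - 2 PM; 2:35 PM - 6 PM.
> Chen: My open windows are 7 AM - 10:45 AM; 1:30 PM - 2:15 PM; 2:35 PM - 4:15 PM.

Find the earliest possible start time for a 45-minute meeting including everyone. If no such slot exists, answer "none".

Aarav free: 06:20-12:40, 17:20-18:00 (invert busy blocks within the working day).
Mateo free: 07:00-15:40 (invert busy blocks within the working day).
Lila free: 06:15-13:35, 14:00-14:35 (invert busy blocks within the working day).
Chen free: 07:00-10:45, 13:30-14:15, 14:35-16:15.
Aarav ∩ Mateo: 07:00-12:40.
Aarav ∩ Mateo ∩ Lila: 07:00-12:40.
Aarav ∩ Mateo ∩ Lila ∩ Chen: 07:00-10:45.
The first common window of at least 45 minutes is 07:00-10:45, so the earliest start is 07:00.

07:00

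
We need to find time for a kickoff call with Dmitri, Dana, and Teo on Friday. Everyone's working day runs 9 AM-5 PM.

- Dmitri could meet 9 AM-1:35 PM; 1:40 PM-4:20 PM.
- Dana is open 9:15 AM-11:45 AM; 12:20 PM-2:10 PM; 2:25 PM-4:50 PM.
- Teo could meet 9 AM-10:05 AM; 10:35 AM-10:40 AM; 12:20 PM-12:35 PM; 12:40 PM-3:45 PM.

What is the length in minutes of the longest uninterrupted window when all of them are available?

Dmitri ∩ Dana: 09:15-11:45, 12:20-13:35, 13:40-14:10, 14:25-16:20.
Dmitri ∩ Dana ∩ Teo: 09:15-10:05, 10:35-10:40, 12:20-12:35, 12:40-13:35, 13:40-14:10, 14:25-15:45.
So the common availability across everyone is 09:15-10:05, 10:35-10:40, 12:20-12:35, 12:40-13:35, 13:40-14:10, 14:25-15:45.
The longest is 14:25-15:45 at 80 minutes.

80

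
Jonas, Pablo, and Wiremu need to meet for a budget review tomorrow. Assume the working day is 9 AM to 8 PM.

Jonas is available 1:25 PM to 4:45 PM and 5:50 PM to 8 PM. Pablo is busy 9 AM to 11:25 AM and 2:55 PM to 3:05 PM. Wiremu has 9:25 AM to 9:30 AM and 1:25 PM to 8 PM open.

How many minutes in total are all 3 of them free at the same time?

Jonas free: 13:25-16:45, 17:50-20:00.
Pablo free: 11:25-14:55, 15:05-20:00 (invert busy blocks within the working day).
Wiremu free: 09:25-09:30, 13:25-20:00.
Jonas ∩ Pablo: 13:25-14:55, 15:05-16:45, 17:50-20:00.
Jonas ∩ Pablo ∩ Wiremu: 13:25-14:55, 15:05-16:45, 17:50-20:00.
Summing the common windows: 90 + 100 + 130 = 320 minutes.

320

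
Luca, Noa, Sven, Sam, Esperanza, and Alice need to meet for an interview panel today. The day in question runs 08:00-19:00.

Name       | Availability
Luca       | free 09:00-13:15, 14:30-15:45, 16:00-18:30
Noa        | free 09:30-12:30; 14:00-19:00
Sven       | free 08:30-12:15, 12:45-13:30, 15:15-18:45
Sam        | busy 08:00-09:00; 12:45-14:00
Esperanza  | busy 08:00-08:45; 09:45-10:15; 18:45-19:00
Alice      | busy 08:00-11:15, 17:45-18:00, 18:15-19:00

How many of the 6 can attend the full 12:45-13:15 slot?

4

Luca free: 09:00-13:15, 14:30-15:45, 16:00-18:30.
Noa free: 09:30-12:30, 14:00-19:00.
Sven free: 08:30-12:15, 12:45-13:30, 15:15-18:45.
Sam free: 09:00-12:45, 14:00-19:00 (invert busy blocks within the working day).
Esperanza free: 08:45-09:45, 10:15-18:45 (invert busy blocks within the working day).
Alice free: 11:15-17:45, 18:00-18:15 (invert busy blocks within the working day).
Luca, Sven, Esperanza, and Alice can make the full 12:45-13:15 slot — that's 4.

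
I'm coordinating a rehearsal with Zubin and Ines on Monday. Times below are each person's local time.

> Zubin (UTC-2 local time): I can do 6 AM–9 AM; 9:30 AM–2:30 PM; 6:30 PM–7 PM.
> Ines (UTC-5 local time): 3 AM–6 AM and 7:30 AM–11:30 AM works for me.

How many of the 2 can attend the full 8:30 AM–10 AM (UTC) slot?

Zubin in UTC: 08:00-11:00, 11:30-16:30, 20:30-21:00 (add 2h to convert from UTC-2).
Ines in UTC: 08:00-11:00, 12:30-16:30 (add 5h to convert from UTC-5).
Zubin and Ines can make the full 08:30-10:00 slot — that's 2.

2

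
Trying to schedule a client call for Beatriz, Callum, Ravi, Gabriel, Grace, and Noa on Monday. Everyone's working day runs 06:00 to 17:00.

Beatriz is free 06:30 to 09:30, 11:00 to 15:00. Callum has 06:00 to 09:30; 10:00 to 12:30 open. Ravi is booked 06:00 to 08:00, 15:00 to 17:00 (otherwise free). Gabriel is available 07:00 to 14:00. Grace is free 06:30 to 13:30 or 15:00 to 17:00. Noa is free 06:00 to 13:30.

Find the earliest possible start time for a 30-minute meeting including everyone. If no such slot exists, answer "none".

Beatriz free: 06:30-09:30, 11:00-15:00.
Callum free: 06:00-09:30, 10:00-12:30.
Ravi free: 08:00-15:00 (invert busy blocks within the working day).
Gabriel free: 07:00-14:00.
Grace free: 06:30-13:30, 15:00-17:00.
Noa free: 06:00-13:30.
Beatriz ∩ Callum: 06:30-09:30, 11:00-12:30.
Beatriz ∩ Callum ∩ Ravi: 08:00-09:30, 11:00-12:30.
Beatriz ∩ Callum ∩ Ravi ∩ Gabriel: 08:00-09:30, 11:00-12:30.
Beatriz ∩ Callum ∩ Ravi ∩ Gabriel ∩ Grace: 08:00-09:30, 11:00-12:30.
Beatriz ∩ Callum ∩ Ravi ∩ Gabriel ∩ Grace ∩ Noa: 08:00-09:30, 11:00-12:30.
The first common window of at least 30 minutes is 08:00-09:30, so the earliest start is 08:00.

08:00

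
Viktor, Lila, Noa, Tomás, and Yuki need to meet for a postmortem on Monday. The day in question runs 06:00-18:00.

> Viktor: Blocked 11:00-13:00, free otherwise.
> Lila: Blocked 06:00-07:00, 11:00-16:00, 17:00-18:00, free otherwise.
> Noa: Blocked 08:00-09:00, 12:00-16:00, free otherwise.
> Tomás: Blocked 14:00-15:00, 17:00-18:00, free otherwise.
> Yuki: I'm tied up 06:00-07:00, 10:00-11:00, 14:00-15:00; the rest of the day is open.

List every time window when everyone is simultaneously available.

Viktor free: 06:00-11:00, 13:00-18:00 (invert busy blocks within the working day).
Lila free: 07:00-11:00, 16:00-17:00 (invert busy blocks within the working day).
Noa free: 06:00-08:00, 09:00-12:00, 16:00-18:00 (invert busy blocks within the working day).
Tomás free: 06:00-14:00, 15:00-17:00 (invert busy blocks within the working day).
Yuki free: 07:00-10:00, 11:00-14:00, 15:00-18:00 (invert busy blocks within the working day).
Viktor ∩ Lila: 07:00-11:00, 16:00-17:00.
Viktor ∩ Lila ∩ Noa: 07:00-08:00, 09:00-11:00, 16:00-17:00.
Viktor ∩ Lila ∩ Noa ∩ Tomás: 07:00-08:00, 09:00-11:00, 16:00-17:00.
Viktor ∩ Lila ∩ Noa ∩ Tomás ∩ Yuki: 07:00-08:00, 09:00-10:00, 16:00-17:00.

07:00-08:00, 09:00-10:00, 16:00-17:00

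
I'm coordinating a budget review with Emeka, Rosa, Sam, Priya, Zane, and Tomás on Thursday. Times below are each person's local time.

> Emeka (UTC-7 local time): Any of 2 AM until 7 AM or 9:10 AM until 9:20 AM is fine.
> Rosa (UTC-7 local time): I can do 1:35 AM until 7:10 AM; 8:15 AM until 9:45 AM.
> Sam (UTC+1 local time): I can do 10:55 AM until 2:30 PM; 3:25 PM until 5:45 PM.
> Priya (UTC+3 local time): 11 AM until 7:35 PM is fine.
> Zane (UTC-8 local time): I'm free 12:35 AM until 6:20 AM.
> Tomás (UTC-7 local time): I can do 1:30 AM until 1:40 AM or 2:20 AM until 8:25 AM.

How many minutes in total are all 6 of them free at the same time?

Emeka in UTC: 09:00-14:00, 16:10-16:20 (add 7h to convert from UTC-7).
Rosa in UTC: 08:35-14:10, 15:15-16:45 (add 7h to convert from UTC-7).
Sam in UTC: 09:55-13:30, 14:25-16:45 (subtract 1h to convert from UTC+1).
Priya in UTC: 08:00-16:35 (subtract 3h to convert from UTC+3).
Zane in UTC: 08:35-14:20 (add 8h to convert from UTC-8).
Tomás in UTC: 08:30-08:40, 09:20-15:25 (add 7h to convert from UTC-7).
Emeka ∩ Rosa: 09:00-14:00, 16:10-16:20.
Emeka ∩ Rosa ∩ Sam: 09:55-13:30, 16:10-16:20.
Emeka ∩ Rosa ∩ Sam ∩ Priya: 09:55-13:30, 16:10-16:20.
Emeka ∩ Rosa ∩ Sam ∩ Priya ∩ Zane: 09:55-13:30.
Emeka ∩ Rosa ∩ Sam ∩ Priya ∩ Zane ∩ Tomás: 09:55-13:30.
Those are the intersection windows.
That's a single block of 215 minutes.

215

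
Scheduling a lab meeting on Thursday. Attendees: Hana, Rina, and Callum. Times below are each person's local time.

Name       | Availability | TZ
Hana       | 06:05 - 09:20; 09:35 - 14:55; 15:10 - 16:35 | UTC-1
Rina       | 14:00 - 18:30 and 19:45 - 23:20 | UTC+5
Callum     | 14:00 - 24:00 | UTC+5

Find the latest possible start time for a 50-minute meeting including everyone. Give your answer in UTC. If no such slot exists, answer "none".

Hana in UTC: 07:05-10:20, 10:35-15:55, 16:10-17:35 (add 1h to convert from UTC-1).
Rina in UTC: 09:00-13:30, 14:45-18:20 (subtract 5h to convert from UTC+5).
Callum in UTC: 09:00-19:00 (subtract 5h to convert from UTC+5).
Hana ∩ Rina: 09:00-10:20, 10:35-13:30, 14:45-15:55, 16:10-17:35.
Hana ∩ Rina ∩ Callum: 09:00-10:20, 10:35-13:30, 14:45-15:55, 16:10-17:35.
The last common window of at least 50 minutes is 16:10-17:35; a 50-minute meeting can start as late as 16:45 and still end by 17:35.

16:45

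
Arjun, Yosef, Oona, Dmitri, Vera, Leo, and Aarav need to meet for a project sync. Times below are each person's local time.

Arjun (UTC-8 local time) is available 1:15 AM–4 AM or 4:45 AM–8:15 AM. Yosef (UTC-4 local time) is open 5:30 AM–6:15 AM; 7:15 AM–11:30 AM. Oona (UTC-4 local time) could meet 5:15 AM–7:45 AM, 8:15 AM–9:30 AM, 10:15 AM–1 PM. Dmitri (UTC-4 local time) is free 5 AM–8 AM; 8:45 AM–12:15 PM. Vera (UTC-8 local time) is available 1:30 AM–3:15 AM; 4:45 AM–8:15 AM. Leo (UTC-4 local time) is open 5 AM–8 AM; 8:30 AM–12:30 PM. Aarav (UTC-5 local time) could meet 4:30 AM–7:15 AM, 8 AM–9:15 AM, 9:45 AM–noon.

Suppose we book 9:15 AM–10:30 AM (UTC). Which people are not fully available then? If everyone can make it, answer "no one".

Arjun in UTC: 09:15-12:00, 12:45-16:15 (add 8h to convert from UTC-8).
Yosef in UTC: 09:30-10:15, 11:15-15:30 (add 4h to convert from UTC-4).
Oona in UTC: 09:15-11:45, 12:15-13:30, 14:15-17:00 (add 4h to convert from UTC-4).
Dmitri in UTC: 09:00-12:00, 12:45-16:15 (add 4h to convert from UTC-4).
Vera in UTC: 09:30-11:15, 12:45-16:15 (add 8h to convert from UTC-8).
Leo in UTC: 09:00-12:00, 12:30-16:30 (add 4h to convert from UTC-4).
Aarav in UTC: 09:30-12:15, 13:00-14:15, 14:45-17:00 (add 5h to convert from UTC-5).
Arjun: free for 09:15-10:30. Yosef: not fully free for 09:15-10:30. Oona: free for 09:15-10:30. Dmitri: free for 09:15-10:30. Vera: not fully free for 09:15-10:30. Leo: free for 09:15-10:30. Aarav: not fully free for 09:15-10:30.

Aarav, Vera, Yosef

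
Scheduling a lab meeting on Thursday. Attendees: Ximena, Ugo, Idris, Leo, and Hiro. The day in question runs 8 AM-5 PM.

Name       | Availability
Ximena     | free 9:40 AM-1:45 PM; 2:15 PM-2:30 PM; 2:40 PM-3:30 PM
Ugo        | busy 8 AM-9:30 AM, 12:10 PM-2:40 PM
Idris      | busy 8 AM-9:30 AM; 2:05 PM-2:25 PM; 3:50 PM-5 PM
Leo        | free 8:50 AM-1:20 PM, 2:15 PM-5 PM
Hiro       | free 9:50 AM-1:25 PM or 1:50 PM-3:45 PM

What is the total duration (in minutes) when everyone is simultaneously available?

Ximena free: 09:40-13:45, 14:15-14:30, 14:40-15:30.
Ugo free: 09:30-12:10, 14:40-17:00 (invert busy blocks within the working day).
Idris free: 09:30-14:05, 14:25-15:50 (invert busy blocks within the working day).
Leo free: 08:50-13:20, 14:15-17:00.
Hiro free: 09:50-13:25, 13:50-15:45.
Ximena ∩ Ugo: 09:40-12:10, 14:40-15:30.
Ximena ∩ Ugo ∩ Idris: 09:40-12:10, 14:40-15:30.
Ximena ∩ Ugo ∩ Idris ∩ Leo: 09:40-12:10, 14:40-15:30.
Ximena ∩ Ugo ∩ Idris ∩ Leo ∩ Hiro: 09:50-12:10, 14:40-15:30.
Summing the common windows: 140 + 50 = 190 minutes.

190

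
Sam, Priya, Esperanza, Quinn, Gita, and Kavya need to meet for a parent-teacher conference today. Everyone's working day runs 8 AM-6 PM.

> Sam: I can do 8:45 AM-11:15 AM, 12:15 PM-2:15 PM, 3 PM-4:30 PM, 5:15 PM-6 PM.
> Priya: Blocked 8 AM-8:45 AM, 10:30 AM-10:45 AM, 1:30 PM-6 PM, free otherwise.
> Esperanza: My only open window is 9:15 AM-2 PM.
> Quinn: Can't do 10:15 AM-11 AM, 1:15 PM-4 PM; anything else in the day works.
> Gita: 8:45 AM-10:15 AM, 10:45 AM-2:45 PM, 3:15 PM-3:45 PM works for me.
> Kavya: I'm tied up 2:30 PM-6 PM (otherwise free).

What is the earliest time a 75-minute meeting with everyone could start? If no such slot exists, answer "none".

Sam free: 08:45-11:15, 12:15-14:15, 15:00-16:30, 17:15-18:00.
Priya free: 08:45-10:30, 10:45-13:30 (invert busy blocks within the working day).
Esperanza free: 09:15-14:00.
Quinn free: 08:00-10:15, 11:00-13:15, 16:00-18:00 (invert busy blocks within the working day).
Gita free: 08:45-10:15, 10:45-14:45, 15:15-15:45.
Kavya free: 08:00-14:30 (invert busy blocks within the working day).
Sam ∩ Priya: 08:45-10:30, 10:45-11:15, 12:15-13:30.
Sam ∩ Priya ∩ Esperanza: 09:15-10:30, 10:45-11:15, 12:15-13:30.
Sam ∩ Priya ∩ Esperanza ∩ Quinn: 09:15-10:15, 11:00-11:15, 12:15-13:15.
Sam ∩ Priya ∩ Esperanza ∩ Quinn ∩ Gita: 09:15-10:15, 11:00-11:15, 12:15-13:15.
Sam ∩ Priya ∩ Esperanza ∩ Quinn ∩ Gita ∩ Kavya: 09:15-10:15, 11:00-11:15, 12:15-13:15.
Those are the intersection windows.
No common window is at least 75 minutes long.

none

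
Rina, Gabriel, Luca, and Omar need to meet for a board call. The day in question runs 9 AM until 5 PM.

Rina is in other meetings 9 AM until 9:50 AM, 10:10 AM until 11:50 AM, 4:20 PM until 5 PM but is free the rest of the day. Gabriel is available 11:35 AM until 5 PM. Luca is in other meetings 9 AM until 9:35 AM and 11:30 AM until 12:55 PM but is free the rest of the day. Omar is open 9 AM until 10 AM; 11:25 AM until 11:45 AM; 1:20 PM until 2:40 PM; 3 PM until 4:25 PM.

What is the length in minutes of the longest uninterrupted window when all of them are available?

80

Rina free: 09:50-10:10, 11:50-16:20 (invert busy blocks within the working day).
Gabriel free: 11:35-17:00.
Luca free: 09:35-11:30, 12:55-17:00 (invert busy blocks within the working day).
Omar free: 09:00-10:00, 11:25-11:45, 13:20-14:40, 15:00-16:25.
Rina ∩ Gabriel: 11:50-16:20.
Rina ∩ Gabriel ∩ Luca: 12:55-16:20.
Rina ∩ Gabriel ∩ Luca ∩ Omar: 13:20-14:40, 15:00-16:20.
So the common availability across everyone is 13:20-14:40, 15:00-16:20.
The longest is 13:20-14:40 at 80 minutes.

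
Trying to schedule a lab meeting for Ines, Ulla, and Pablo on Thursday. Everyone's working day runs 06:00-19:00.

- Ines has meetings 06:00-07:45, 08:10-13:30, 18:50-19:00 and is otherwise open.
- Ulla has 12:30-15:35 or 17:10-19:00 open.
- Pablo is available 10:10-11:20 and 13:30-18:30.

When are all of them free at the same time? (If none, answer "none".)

13:30-15:35, 17:10-18:30

Ines free: 07:45-08:10, 13:30-18:50 (invert busy blocks within the working day).
Ulla free: 12:30-15:35, 17:10-19:00.
Pablo free: 10:10-11:20, 13:30-18:30.
Ines ∩ Ulla: 13:30-15:35, 17:10-18:50.
Ines ∩ Ulla ∩ Pablo: 13:30-15:35, 17:10-18:30.
Those are the intersection windows.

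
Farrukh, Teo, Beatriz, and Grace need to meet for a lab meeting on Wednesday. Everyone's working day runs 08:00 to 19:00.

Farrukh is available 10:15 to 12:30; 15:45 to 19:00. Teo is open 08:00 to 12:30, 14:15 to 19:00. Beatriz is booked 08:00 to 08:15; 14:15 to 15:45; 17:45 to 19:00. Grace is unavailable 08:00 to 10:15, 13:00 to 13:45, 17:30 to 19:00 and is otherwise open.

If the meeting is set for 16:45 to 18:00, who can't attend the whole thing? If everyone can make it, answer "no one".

Beatriz, Grace

Farrukh free: 10:15-12:30, 15:45-19:00.
Teo free: 08:00-12:30, 14:15-19:00.
Beatriz free: 08:15-14:15, 15:45-17:45 (invert busy blocks within the working day).
Grace free: 10:15-13:00, 13:45-17:30 (invert busy blocks within the working day).
Farrukh: free for 16:45-18:00. Teo: free for 16:45-18:00. Beatriz: not fully free for 16:45-18:00. Grace: not fully free for 16:45-18:00.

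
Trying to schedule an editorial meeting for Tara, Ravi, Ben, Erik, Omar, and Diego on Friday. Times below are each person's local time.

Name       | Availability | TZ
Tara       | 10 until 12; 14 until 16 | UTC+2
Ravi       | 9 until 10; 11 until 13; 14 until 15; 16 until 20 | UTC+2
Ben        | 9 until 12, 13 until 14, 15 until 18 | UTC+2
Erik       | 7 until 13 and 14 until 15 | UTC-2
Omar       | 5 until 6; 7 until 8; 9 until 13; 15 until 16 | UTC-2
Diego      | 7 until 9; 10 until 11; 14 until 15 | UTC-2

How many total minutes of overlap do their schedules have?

60

Tara in UTC: 08:00-10:00, 12:00-14:00 (subtract 2h to convert from UTC+2).
Ravi in UTC: 07:00-08:00, 09:00-11:00, 12:00-13:00, 14:00-18:00 (subtract 2h to convert from UTC+2).
Ben in UTC: 07:00-10:00, 11:00-12:00, 13:00-16:00 (subtract 2h to convert from UTC+2).
Erik in UTC: 09:00-15:00, 16:00-17:00 (add 2h to convert from UTC-2).
Omar in UTC: 07:00-08:00, 09:00-10:00, 11:00-15:00, 17:00-18:00 (add 2h to convert from UTC-2).
Diego in UTC: 09:00-11:00, 12:00-13:00, 16:00-17:00 (add 2h to convert from UTC-2).
Tara ∩ Ravi: 09:00-10:00, 12:00-13:00.
Tara ∩ Ravi ∩ Ben: 09:00-10:00.
Tara ∩ Ravi ∩ Ben ∩ Erik: 09:00-10:00.
Tara ∩ Ravi ∩ Ben ∩ Erik ∩ Omar: 09:00-10:00.
Tara ∩ Ravi ∩ Ben ∩ Erik ∩ Omar ∩ Diego: 09:00-10:00.
That's a single block of 60 minutes.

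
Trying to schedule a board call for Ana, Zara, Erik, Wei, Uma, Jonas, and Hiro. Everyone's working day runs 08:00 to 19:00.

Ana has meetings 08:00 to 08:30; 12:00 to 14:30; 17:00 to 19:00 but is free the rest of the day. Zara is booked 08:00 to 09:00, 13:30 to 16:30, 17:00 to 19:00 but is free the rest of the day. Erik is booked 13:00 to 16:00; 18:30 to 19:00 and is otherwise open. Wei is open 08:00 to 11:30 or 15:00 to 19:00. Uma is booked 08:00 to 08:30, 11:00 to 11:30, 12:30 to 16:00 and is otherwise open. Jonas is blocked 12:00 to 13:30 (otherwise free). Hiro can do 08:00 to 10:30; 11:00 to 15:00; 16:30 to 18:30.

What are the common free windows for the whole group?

Ana free: 08:30-12:00, 14:30-17:00 (invert busy blocks within the working day).
Zara free: 09:00-13:30, 16:30-17:00 (invert busy blocks within the working day).
Erik free: 08:00-13:00, 16:00-18:30 (invert busy blocks within the working day).
Wei free: 08:00-11:30, 15:00-19:00.
Uma free: 08:30-11:00, 11:30-12:30, 16:00-19:00 (invert busy blocks within the working day).
Jonas free: 08:00-12:00, 13:30-19:00 (invert busy blocks within the working day).
Hiro free: 08:00-10:30, 11:00-15:00, 16:30-18:30.
Ana ∩ Zara: 09:00-12:00, 16:30-17:00.
Ana ∩ Zara ∩ Erik: 09:00-12:00, 16:30-17:00.
Ana ∩ Zara ∩ Erik ∩ Wei: 09:00-11:30, 16:30-17:00.
Ana ∩ Zara ∩ Erik ∩ Wei ∩ Uma: 09:00-11:00, 16:30-17:00.
Ana ∩ Zara ∩ Erik ∩ Wei ∩ Uma ∩ Jonas: 09:00-11:00, 16:30-17:00.
Ana ∩ Zara ∩ Erik ∩ Wei ∩ Uma ∩ Jonas ∩ Hiro: 09:00-10:30, 16:30-17:00.

09:00-10:30, 16:30-17:00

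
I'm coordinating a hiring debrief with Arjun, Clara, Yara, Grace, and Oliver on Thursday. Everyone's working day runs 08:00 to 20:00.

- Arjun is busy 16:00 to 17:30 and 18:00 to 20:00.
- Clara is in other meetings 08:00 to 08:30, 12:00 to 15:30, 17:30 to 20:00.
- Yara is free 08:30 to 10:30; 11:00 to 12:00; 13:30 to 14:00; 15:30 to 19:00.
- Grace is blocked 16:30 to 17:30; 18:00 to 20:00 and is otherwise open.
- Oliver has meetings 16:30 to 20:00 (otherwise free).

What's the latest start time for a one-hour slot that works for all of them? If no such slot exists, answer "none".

11:00

Arjun free: 08:00-16:00, 17:30-18:00 (invert busy blocks within the working day).
Clara free: 08:30-12:00, 15:30-17:30 (invert busy blocks within the working day).
Yara free: 08:30-10:30, 11:00-12:00, 13:30-14:00, 15:30-19:00.
Grace free: 08:00-16:30, 17:30-18:00 (invert busy blocks within the working day).
Oliver free: 08:00-16:30 (invert busy blocks within the working day).
Arjun ∩ Clara: 08:30-12:00, 15:30-16:00.
Arjun ∩ Clara ∩ Yara: 08:30-10:30, 11:00-12:00, 15:30-16:00.
Arjun ∩ Clara ∩ Yara ∩ Grace: 08:30-10:30, 11:00-12:00, 15:30-16:00.
Arjun ∩ Clara ∩ Yara ∩ Grace ∩ Oliver: 08:30-10:30, 11:00-12:00, 15:30-16:00.
The last common window of at least 60 minutes is 11:00-12:00; a 60-minute meeting can start as late as 11:00 and still end by 12:00.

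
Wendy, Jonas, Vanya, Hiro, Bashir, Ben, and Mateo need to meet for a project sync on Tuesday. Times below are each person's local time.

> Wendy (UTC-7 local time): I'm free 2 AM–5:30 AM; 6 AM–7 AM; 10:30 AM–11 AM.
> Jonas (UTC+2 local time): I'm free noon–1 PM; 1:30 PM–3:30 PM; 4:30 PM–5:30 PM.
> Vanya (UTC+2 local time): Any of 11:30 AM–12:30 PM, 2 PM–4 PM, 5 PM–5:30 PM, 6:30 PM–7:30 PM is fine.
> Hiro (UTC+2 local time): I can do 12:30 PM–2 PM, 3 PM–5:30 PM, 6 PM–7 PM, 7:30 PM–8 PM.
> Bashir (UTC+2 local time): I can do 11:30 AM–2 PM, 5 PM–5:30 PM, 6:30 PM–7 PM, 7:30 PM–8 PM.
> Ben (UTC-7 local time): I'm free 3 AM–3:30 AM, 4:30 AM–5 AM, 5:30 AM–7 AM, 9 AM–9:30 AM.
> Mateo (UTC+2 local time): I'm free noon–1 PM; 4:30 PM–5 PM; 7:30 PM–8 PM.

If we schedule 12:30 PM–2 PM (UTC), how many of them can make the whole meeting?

2

Wendy in UTC: 09:00-12:30, 13:00-14:00, 17:30-18:00 (add 7h to convert from UTC-7).
Jonas in UTC: 10:00-11:00, 11:30-13:30, 14:30-15:30 (subtract 2h to convert from UTC+2).
Vanya in UTC: 09:30-10:30, 12:00-14:00, 15:00-15:30, 16:30-17:30 (subtract 2h to convert from UTC+2).
Hiro in UTC: 10:30-12:00, 13:00-15:30, 16:00-17:00, 17:30-18:00 (subtract 2h to convert from UTC+2).
Bashir in UTC: 09:30-12:00, 15:00-15:30, 16:30-17:00, 17:30-18:00 (subtract 2h to convert from UTC+2).
Ben in UTC: 10:00-10:30, 11:30-12:00, 12:30-14:00, 16:00-16:30 (add 7h to convert from UTC-7).
Mateo in UTC: 10:00-11:00, 14:30-15:00, 17:30-18:00 (subtract 2h to convert from UTC+2).
Vanya and Ben can make the full 12:30-14:00 slot — that's 2.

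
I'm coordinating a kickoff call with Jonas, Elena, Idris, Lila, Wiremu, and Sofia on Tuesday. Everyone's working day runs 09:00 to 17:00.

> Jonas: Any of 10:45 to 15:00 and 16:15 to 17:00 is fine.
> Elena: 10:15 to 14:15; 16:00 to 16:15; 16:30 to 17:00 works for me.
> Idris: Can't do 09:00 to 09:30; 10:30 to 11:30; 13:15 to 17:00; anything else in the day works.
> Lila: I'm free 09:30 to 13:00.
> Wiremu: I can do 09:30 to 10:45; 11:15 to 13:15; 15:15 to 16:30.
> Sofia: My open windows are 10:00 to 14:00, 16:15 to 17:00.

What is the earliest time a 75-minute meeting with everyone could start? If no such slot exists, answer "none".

11:30

Jonas free: 10:45-15:00, 16:15-17:00.
Elena free: 10:15-14:15, 16:00-16:15, 16:30-17:00.
Idris free: 09:30-10:30, 11:30-13:15 (invert busy blocks within the working day).
Lila free: 09:30-13:00.
Wiremu free: 09:30-10:45, 11:15-13:15, 15:15-16:30.
Sofia free: 10:00-14:00, 16:15-17:00.
Jonas ∩ Elena: 10:45-14:15, 16:30-17:00.
Jonas ∩ Elena ∩ Idris: 11:30-13:15.
Jonas ∩ Elena ∩ Idris ∩ Lila: 11:30-13:00.
Jonas ∩ Elena ∩ Idris ∩ Lila ∩ Wiremu: 11:30-13:00.
Jonas ∩ Elena ∩ Idris ∩ Lila ∩ Wiremu ∩ Sofia: 11:30-13:00.
The first common window of at least 75 minutes is 11:30-13:00, so the earliest start is 11:30.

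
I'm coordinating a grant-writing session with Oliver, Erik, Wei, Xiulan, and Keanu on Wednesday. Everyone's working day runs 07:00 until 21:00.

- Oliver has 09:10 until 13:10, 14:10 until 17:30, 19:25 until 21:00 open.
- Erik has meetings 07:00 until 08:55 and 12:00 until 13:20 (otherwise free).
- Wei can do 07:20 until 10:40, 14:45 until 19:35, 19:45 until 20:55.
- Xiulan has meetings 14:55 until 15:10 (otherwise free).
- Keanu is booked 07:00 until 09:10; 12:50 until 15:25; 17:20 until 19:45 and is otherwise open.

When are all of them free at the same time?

Oliver free: 09:10-13:10, 14:10-17:30, 19:25-21:00.
Erik free: 08:55-12:00, 13:20-21:00 (invert busy blocks within the working day).
Wei free: 07:20-10:40, 14:45-19:35, 19:45-20:55.
Xiulan free: 07:00-14:55, 15:10-21:00 (invert busy blocks within the working day).
Keanu free: 09:10-12:50, 15:25-17:20, 19:45-21:00 (invert busy blocks within the working day).
Oliver ∩ Erik: 09:10-12:00, 14:10-17:30, 19:25-21:00.
Oliver ∩ Erik ∩ Wei: 09:10-10:40, 14:45-17:30, 19:25-19:35, 19:45-20:55.
Oliver ∩ Erik ∩ Wei ∩ Xiulan: 09:10-10:40, 14:45-14:55, 15:10-17:30, 19:25-19:35, 19:45-20:55.
Oliver ∩ Erik ∩ Wei ∩ Xiulan ∩ Keanu: 09:10-10:40, 15:25-17:20, 19:45-20:55.

09:10-10:40, 15:25-17:20, 19:45-20:55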